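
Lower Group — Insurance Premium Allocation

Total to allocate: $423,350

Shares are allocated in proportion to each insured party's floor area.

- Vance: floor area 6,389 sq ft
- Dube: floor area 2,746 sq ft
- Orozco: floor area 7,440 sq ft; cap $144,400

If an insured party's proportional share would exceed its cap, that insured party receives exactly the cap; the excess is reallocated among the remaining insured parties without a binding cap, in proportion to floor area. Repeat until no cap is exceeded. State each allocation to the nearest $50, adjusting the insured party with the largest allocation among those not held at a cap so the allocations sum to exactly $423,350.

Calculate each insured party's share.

Floor area total: 16,575.
Proportional shares (ignoring caps): Vance 163,184.50; Dube 70,136.90; Orozco 190,028.60.
Held at cap: Orozco ($144,400); remaining pool $278,950 reallocated over remaining floor area 9,135.
Remaining shares: Vance 195,097.05 → $195,100; Dube 83,852.95 → $83,850.

Vance: $195,100 | Dube: $83,850 | Orozco: $144,400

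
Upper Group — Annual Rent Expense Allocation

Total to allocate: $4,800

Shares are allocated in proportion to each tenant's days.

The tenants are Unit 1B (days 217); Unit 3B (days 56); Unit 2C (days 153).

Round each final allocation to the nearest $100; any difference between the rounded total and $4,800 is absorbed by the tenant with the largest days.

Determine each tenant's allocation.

Sum of days: 426.
Raw shares: Unit 1B 217/426 × $4,800 = 2,445.07; Unit 3B 56/426 × $4,800 = 630.99; Unit 2C 153/426 × $4,800 = 1,723.94.
At nearest $100: Unit 1B $2,400; Unit 3B $600; Unit 2C $1,700. Sum = $4,700.
Difference $4,800 − $4,700 = +$100 applied to largest days (Unit 1B): Unit 1B becomes $2,500.

Unit 1B: $2,500 | Unit 3B: $600 | Unit 2C: $1,700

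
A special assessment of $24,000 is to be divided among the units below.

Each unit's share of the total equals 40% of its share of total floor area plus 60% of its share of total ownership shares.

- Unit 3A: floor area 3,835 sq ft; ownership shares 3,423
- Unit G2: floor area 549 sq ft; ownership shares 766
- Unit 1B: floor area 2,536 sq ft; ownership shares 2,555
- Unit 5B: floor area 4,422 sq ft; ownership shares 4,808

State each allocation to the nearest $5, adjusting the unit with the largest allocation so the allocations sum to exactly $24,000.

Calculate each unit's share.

Unit 3A: $7,515 | Unit G2: $1,420 | Unit 1B: $5,330 | Unit 5B: $9,735

Floor area total 11,342; ownership shares total 11,552.
Blended shares (40% floor area + 60% ownership shares): Unit 3A 0.3130; Unit G2 0.0591; Unit 1B 0.2221; Unit 5B 0.4057.
Pro-rata amounts: Unit 3A 7,512.89; Unit G2 1,419.53; Unit 1B 5,331.40; Unit 5B 9,736.18.
At nearest $5: Unit 3A $7,515; Unit G2 $1,420; Unit 1B $5,330; Unit 5B $9,735. Sum = $24,000.
No rounding difference to absorb.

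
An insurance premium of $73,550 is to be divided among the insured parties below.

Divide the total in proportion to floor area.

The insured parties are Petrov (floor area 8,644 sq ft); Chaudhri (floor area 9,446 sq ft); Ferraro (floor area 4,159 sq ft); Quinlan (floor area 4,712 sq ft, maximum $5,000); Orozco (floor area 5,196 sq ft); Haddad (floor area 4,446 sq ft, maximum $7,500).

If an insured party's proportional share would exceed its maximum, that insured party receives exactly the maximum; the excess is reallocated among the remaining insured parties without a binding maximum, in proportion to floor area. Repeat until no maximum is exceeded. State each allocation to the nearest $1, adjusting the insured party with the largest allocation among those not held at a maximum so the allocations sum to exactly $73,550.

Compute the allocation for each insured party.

Petrov: $19,228 · Chaudhri: $21,013 · Ferraro: $9,251 · Quinlan: $5,000 · Orozco: $11,558 · Haddad: $7,500

Floor area total: 36,603.
Proportional shares (ignoring caps): Petrov 17,369.24; Chaudhri 18,980.77; Ferraro 8,357.09; Quinlan 9,468.28; Orozco 10,440.83; Haddad 8,933.78.
Cap binds for Quinlan ($5,000), Haddad ($7,500); balance $61,050 reallocated over remaining floor area 27,445.
Redistributed shares: Petrov 19,228.14 → $19,228; Chaudhri 21,012.14 → $21,012; Ferraro 9,251.48 → $9,251; Orozco 11,558.24 → $11,558.
Rounding difference +$1 applied to Chaudhri → $21,013.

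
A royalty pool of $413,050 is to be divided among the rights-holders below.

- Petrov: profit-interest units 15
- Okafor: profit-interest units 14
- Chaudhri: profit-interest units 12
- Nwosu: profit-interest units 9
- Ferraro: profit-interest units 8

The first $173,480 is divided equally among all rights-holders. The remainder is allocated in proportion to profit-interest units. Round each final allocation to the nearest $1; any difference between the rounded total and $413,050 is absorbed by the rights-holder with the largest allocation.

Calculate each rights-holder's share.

First tranche $173,480 split equally: $34,696 each.
Remainder $239,570 by profit-interest units (total 58): Petrov 61,957.76 → $61,958; Okafor 57,827.24 → $57,827; Chaudhri 49,566.21 → $49,566; Nwosu 37,174.66 → $37,175; Ferraro 33,044.14 → $33,044.
Totals: Petrov $34,696 + $61,958 = $96,654; Okafor $34,696 + $57,827 = $92,523; Chaudhri $34,696 + $49,566 = $84,262; Nwosu $34,696 + $37,175 = $71,871; Ferraro $34,696 + $33,044 = $67,740.

Petrov: $96,654; Okafor: $92,523; Chaudhri: $84,262; Nwosu: $71,871; Ferraro: $67,740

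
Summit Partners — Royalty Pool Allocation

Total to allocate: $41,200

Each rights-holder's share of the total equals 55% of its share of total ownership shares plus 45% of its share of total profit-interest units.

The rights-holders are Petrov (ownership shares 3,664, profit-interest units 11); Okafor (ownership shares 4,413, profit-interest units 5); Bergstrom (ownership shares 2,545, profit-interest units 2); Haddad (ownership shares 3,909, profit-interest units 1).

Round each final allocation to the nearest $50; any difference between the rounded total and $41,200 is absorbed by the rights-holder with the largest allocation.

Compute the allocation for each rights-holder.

Totals — ownership shares 14,531, profit-interest units 19.
Combined weights (55% ownership shares + 45% profit-interest units): Petrov 0.3992; Okafor 0.2855; Bergstrom 0.1437; Haddad 0.1716.
Proportional shares: Petrov 16,447.42; Okafor 11,760.69; Bergstrom 5,920.31; Haddad 7,071.58.
After rounding ($50): Petrov $16,450; Okafor $11,750; Bergstrom $5,900; Haddad $7,050. Sum = $41,150.
Difference $41,200 − $41,150 = +$50 applied to largest allocation (Petrov): Petrov becomes $16,500.

Petrov: $16,500 | Okafor: $11,750 | Bergstrom: $5,900 | Haddad: $7,050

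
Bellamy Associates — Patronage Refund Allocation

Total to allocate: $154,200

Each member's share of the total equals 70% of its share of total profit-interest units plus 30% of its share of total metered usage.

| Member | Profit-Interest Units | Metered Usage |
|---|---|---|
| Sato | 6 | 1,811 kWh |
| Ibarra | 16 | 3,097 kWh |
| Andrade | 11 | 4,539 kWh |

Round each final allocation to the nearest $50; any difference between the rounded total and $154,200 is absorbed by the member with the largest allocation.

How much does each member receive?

Totals — profit-interest units 33, metered usage 9,447.
Blended shares (70% profit-interest units + 30% metered usage): Sato 0.1848; Ibarra 0.4377; Andrade 0.3775.
Raw shares: Sato 28,493.55; Ibarra 67,499.91; Andrade 58,206.54.
Rounded to nearest $50: Sato $28,500; Ibarra $67,500; Andrade $58,200. Sum = $154,200.
Sum already equals the total — no adjustment.

Sato: $28,500 | Ibarra: $67,500 | Andrade: $58,200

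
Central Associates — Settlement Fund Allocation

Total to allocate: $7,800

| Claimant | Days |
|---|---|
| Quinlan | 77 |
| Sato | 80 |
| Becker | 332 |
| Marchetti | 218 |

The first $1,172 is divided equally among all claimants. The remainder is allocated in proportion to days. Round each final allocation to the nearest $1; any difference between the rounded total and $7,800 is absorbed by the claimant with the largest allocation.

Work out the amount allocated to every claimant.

Equal tier: $1,172 ÷ 4 = $293 apiece.
Remainder $6,628 by days (total 707): Quinlan 721.86 → $722; Sato 749.99 → $750; Becker 3,112.44 → $3,112; Marchetti 2,043.71 → $2,044.
Totals: Quinlan $293 + $722 = $1,015; Sato $293 + $750 = $1,043; Becker $293 + $3,112 = $3,405; Marchetti $293 + $2,044 = $2,337.

Quinlan: $1,015 | Sato: $1,043 | Becker: $3,405 | Marchetti: $2,337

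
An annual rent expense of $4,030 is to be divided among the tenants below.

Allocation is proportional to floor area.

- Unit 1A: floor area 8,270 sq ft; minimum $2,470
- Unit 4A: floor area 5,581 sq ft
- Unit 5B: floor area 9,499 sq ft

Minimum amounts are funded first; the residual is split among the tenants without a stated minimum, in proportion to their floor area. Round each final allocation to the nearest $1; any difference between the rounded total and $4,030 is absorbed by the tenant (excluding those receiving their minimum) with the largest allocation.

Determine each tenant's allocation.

Unit 1A: $2,470; Unit 4A: $577; Unit 5B: $983

Guaranteed amounts: Unit 1A $2,470. Residual $1,560.
Residual split over remaining floor area 15,080: Unit 4A 577.34 → $577; Unit 5B 982.66 → $983.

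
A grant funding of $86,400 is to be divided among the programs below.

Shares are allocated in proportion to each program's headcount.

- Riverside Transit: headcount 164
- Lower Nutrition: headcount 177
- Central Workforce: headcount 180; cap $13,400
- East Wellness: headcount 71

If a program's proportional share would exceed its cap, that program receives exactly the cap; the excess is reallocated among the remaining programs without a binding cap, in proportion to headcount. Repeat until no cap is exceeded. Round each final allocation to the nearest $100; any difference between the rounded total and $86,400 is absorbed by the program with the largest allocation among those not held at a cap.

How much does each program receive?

Riverside Transit: $29,100 | Lower Nutrition: $31,300 | Central Workforce: $13,400 | East Wellness: $12,600

Sum of headcount: 592.
Unconstrained shares: Riverside Transit 23,935.14; Lower Nutrition 25,832.43; Central Workforce 26,270.27; East Wellness 10,362.16.
Capped: Central Workforce ($13,400); balance $73,000 reallocated over remaining headcount 412.
Shares after redistribution: Riverside Transit 29,058.25 → $29,100; Lower Nutrition 31,361.65 → $31,400; East Wellness 12,580.10 → $12,600.
Rounding difference −$100 applied to Lower Nutrition → $31,300.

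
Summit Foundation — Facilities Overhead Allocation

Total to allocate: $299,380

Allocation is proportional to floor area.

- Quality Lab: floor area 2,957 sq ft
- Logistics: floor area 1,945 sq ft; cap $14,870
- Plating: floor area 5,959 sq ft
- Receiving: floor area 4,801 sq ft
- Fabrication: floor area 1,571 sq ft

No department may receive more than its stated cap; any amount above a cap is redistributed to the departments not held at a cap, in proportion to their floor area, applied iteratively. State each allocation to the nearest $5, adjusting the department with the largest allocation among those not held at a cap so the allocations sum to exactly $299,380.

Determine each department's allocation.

Quality Lab: $55,030 · Logistics: $14,870 · Plating: $110,900 · Receiving: $89,345 · Fabrication: $29,235

Combined floor area = 17,233.
Unconstrained shares: Quality Lab 51,370.43; Logistics 33,789.48; Plating 103,522.63; Receiving 83,405.29; Fabrication 27,292.17.
Capped: Logistics ($14,870); balance $284,510 reallocated over remaining floor area 15,288.
Shares after redistribution: Quality Lab 55,029.83 → $55,030; Plating 110,897.11 → $110,895; Receiving 89,346.71 → $89,345; Fabrication 29,236.34 → $29,235.
Rounding difference +$5 applied to Plating → $110,900.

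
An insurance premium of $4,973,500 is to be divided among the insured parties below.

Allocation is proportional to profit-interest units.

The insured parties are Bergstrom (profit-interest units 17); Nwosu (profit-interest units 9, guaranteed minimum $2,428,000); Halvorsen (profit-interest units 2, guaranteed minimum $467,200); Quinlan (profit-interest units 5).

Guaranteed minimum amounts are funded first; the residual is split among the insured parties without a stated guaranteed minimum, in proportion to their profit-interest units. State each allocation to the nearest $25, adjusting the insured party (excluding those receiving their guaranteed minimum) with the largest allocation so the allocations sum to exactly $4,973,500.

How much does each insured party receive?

Guaranteed amounts: Nwosu $2,428,000; Halvorsen $467,200. Remaining pool $2,078,300.
Remaining pool split over remaining profit-interest units 22: Bergstrom 1,605,959.09 → $1,605,950; Quinlan 472,340.91 → $472,350.

Bergstrom: $1,605,950; Nwosu: $2,428,000; Halvorsen: $467,200; Quinlan: $472,350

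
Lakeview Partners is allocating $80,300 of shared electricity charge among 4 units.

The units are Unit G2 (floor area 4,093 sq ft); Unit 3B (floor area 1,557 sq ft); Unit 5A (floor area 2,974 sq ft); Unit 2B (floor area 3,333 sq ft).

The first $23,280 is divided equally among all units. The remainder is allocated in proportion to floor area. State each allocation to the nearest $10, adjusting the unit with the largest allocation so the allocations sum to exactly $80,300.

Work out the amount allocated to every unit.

Equal tier: $23,280 ÷ 4 = $5,820 apiece.
Remainder $57,020 by floor area (total 11,957): Unit G2 19,518.51 → $19,520; Unit 3B 7,424.95 → $7,420; Unit 5A 14,182.28 → $14,180; Unit 2B 15,894.26 → $15,890.
Rounding difference +$10 on remainder applied to Unit G2.
Totals: Unit G2 $5,820 + $19,530 = $25,350; Unit 3B $5,820 + $7,420 = $13,240; Unit 5A $5,820 + $14,180 = $20,000; Unit 2B $5,820 + $15,890 = $21,710.

Unit G2: $25,350 | Unit 3B: $13,240 | Unit 5A: $20,000 | Unit 2B: $21,710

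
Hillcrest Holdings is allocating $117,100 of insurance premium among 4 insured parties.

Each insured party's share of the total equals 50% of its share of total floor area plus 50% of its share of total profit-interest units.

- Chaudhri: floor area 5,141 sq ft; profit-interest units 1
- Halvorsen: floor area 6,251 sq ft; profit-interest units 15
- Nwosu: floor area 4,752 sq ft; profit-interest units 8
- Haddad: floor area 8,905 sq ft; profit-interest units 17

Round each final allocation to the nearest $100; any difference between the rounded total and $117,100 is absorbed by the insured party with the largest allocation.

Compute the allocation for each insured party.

Floor area total 25,049; profit-interest units total 41.
Blended shares (50% floor area + 50% profit-interest units): Chaudhri 0.1148; Halvorsen 0.3077; Nwosu 0.1924; Haddad 0.3851.
Raw shares: Chaudhri 13,444.72; Halvorsen 36,031.94; Nwosu 22,531.80; Haddad 45,091.54.
Rounded to nearest $100: Chaudhri $13,400; Halvorsen $36,000; Nwosu $22,500; Haddad $45,100. Sum = $117,000.
Difference $117,100 − $117,000 = +$100 applied to largest allocation (Haddad): Haddad becomes $45,200.

Chaudhri: $13,400 | Halvorsen: $36,000 | Nwosu: $22,500 | Haddad: $45,200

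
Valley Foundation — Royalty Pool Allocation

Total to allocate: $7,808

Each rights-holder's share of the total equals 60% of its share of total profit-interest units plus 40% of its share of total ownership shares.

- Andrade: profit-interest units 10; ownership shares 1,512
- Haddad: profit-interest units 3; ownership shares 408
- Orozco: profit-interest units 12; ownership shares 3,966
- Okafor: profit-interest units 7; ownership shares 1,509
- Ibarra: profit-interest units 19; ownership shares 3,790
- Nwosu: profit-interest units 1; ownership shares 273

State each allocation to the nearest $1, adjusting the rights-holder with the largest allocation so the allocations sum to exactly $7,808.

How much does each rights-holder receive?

Profit-interest units total 52; ownership shares total 11,458.
Blended shares (60% profit-interest units + 40% ownership shares): Andrade 0.1682; Haddad 0.0489; Orozco 0.2769; Okafor 0.1334; Ibarra 0.3515; Nwosu 0.0211.
Raw shares: Andrade 1,313.06; Haddad 381.49; Orozco 2,162.15; Okafor 1,041.97; Ibarra 2,744.82; Nwosu 164.51.
After rounding ($1): Andrade $1,313; Haddad $381; Orozco $2,162; Okafor $1,042; Ibarra $2,745; Nwosu $165. Sum = $7,808.
Rounded total matches; no reconciliation needed.

Andrade: $1,313 · Haddad: $381 · Orozco: $2,162 · Okafor: $1,042 · Ibarra: $2,745 · Nwosu: $165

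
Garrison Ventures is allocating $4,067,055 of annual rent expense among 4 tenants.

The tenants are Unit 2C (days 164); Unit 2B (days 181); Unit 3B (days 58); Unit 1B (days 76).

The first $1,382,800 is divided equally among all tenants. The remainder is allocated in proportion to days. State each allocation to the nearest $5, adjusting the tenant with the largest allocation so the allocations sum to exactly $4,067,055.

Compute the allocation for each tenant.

Unit 2C: $1,264,735 · Unit 2B: $1,360,000 · Unit 3B: $670,725 · Unit 1B: $771,595

Equal tier: $1,382,800 ÷ 4 = $345,700 apiece.
Remainder $2,684,255 by days (total 479): Unit 2C 919,035.11 → $919,035; Unit 2B 1,014,300.95 → $1,014,300; Unit 3B 325,024.61 → $325,025; Unit 1B 425,894.32 → $425,895.
Totals: Unit 2C $345,700 + $919,035 = $1,264,735; Unit 2B $345,700 + $1,014,300 = $1,360,000; Unit 3B $345,700 + $325,025 = $670,725; Unit 1B $345,700 + $425,895 = $771,595.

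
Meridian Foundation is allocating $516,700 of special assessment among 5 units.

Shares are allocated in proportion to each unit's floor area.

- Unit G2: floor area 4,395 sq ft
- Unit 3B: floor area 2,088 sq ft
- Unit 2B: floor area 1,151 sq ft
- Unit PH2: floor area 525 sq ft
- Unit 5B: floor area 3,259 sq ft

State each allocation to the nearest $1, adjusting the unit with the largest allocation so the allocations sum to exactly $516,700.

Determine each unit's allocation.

Floor area total: 11,418.
Unrounded shares: Unit G2 4,395/11,418 × $516,700 = 198,887.41; Unit 3B 2,088/11,418 × $516,700 = 94,488.49; Unit 2B 1,151/11,418 × $516,700 = 52,086.33; Unit PH2 525/11,418 × $516,700 = 23,757.88; Unit 5B 3,259/11,418 × $516,700 = 147,479.88.
Rounded to nearest $1: Unit G2 $198,887; Unit 3B $94,488; Unit 2B $52,086; Unit PH2 $23,758; Unit 5B $147,480. Sum = $516,699.
Difference $516,700 − $516,699 = +$1 applied to largest allocation (Unit G2): Unit G2 becomes $198,888.

Unit G2: $198,888 · Unit 3B: $94,488 · Unit 2B: $52,086 · Unit PH2: $23,758 · Unit 5B: $147,480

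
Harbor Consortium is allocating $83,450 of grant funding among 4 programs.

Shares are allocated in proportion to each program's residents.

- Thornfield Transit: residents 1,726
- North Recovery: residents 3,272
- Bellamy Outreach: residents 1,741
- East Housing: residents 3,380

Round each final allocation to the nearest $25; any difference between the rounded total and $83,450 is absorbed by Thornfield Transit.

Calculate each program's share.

Thornfield Transit: $14,250 | North Recovery: $26,975 | Bellamy Outreach: $14,350 | East Housing: $27,875

Total residents = 10,119.
Proportional shares: Thornfield Transit 1,726/10,119 × $83,450 = 14,234.08; North Recovery 3,272/10,119 × $83,450 = 26,983.73; Bellamy Outreach 1,741/10,119 × $83,450 = 14,357.79; East Housing 3,380/10,119 × $83,450 = 27,874.39.
After rounding ($25): Thornfield Transit $14,225; North Recovery $26,975; Bellamy Outreach $14,350; East Housing $27,875. Sum = $83,425.
Difference $83,450 − $83,425 = +$25 applied to Thornfield Transit: Thornfield Transit becomes $14,250.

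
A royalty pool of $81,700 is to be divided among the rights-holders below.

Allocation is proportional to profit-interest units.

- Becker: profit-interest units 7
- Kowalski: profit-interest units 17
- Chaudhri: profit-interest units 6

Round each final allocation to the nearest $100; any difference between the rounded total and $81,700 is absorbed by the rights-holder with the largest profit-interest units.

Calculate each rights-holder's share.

Becker: $19,100 | Kowalski: $46,300 | Chaudhri: $16,300

Sum of profit-interest units: 7 + 17 + 6 = 30.
Unrounded shares: Becker 19,063.33; Kowalski 46,296.67; Chaudhri 16,340.00.
At nearest $100: Becker $19,100; Kowalski $46,300; Chaudhri $16,300. Sum = $81,700.
Rounded total matches; no reconciliation needed.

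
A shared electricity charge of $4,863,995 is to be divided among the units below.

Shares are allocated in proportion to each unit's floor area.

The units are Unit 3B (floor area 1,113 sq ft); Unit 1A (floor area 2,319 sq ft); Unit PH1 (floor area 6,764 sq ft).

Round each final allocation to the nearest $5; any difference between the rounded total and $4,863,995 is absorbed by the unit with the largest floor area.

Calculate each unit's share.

Combined floor area = 1,113 + 2,319 + 6,764 = 10,196.
Proportional shares: Unit 3B 530,955.91; Unit 1A 1,106,277.40; Unit PH1 3,226,761.69.
Rounded to nearest $5: Unit 3B $530,955; Unit 1A $1,106,275; Unit PH1 $3,226,760. Sum = $4,863,990.
Difference $4,863,995 − $4,863,990 = +$5 applied to largest floor area (Unit PH1): Unit PH1 becomes $3,226,765.

Unit 3B: $530,955 · Unit 1A: $1,106,275 · Unit PH1: $3,226,765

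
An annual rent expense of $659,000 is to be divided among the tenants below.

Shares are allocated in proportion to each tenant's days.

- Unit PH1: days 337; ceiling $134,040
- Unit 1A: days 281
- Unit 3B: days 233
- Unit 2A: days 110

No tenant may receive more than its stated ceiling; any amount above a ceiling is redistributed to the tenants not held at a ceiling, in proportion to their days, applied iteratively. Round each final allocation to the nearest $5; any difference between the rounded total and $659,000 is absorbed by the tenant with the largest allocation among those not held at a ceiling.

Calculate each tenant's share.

Combined days = 961.
Proportional shares (ignoring caps): Unit PH1 231,095.73; Unit 1A 192,694.07; Unit 3B 159,778.36; Unit 2A 75,431.84.
Cap binds for Unit PH1 ($134,040); residual $524,960 reallocated over remaining days 624.
Remaining shares: Unit 1A 236,400.26 → $236,400; Unit 3B 196,018.72 → $196,020; Unit 2A 92,541.03 → $92,540.

Unit PH1: $134,040 · Unit 1A: $236,400 · Unit 3B: $196,020 · Unit 2A: $92,540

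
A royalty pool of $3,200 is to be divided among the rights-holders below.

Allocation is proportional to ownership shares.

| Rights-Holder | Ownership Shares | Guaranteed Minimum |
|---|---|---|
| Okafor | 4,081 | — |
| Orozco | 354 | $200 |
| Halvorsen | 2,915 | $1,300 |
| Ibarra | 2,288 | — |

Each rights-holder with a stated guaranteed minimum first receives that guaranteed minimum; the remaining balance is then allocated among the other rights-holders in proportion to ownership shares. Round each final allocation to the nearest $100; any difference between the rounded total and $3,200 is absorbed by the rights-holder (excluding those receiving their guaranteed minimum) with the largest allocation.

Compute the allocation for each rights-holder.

Fund the minimums — Orozco $200; Halvorsen $1,300. Balance $1,700.
Balance split over remaining ownership shares 6,369: Okafor 1,089.29 → $1,100; Ibarra 610.71 → $600.

Okafor: $1,100 · Orozco: $200 · Halvorsen: $1,300 · Ibarra: $600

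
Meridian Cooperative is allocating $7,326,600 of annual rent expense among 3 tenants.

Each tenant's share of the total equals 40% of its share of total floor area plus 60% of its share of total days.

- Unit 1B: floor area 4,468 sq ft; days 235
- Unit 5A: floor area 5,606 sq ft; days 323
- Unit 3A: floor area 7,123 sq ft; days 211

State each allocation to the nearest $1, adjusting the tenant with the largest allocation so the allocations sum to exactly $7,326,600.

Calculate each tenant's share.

Totals — floor area 17,197, days 769.
Combined weights (40% floor area + 60% days): Unit 1B 0.2873; Unit 5A 0.3824; Unit 3A 0.3303.
Unrounded shares: Unit 1B 2,104,786.45; Unit 5A 2,801,768.34; Unit 3A 2,420,045.21.
After rounding ($1): Unit 1B $2,104,786; Unit 5A $2,801,768; Unit 3A $2,420,045. Sum = $7,326,599.
Difference $7,326,600 − $7,326,599 = +$1 applied to largest allocation (Unit 5A): Unit 5A becomes $2,801,769.

Unit 1B: $2,104,786; Unit 5A: $2,801,769; Unit 3A: $2,420,045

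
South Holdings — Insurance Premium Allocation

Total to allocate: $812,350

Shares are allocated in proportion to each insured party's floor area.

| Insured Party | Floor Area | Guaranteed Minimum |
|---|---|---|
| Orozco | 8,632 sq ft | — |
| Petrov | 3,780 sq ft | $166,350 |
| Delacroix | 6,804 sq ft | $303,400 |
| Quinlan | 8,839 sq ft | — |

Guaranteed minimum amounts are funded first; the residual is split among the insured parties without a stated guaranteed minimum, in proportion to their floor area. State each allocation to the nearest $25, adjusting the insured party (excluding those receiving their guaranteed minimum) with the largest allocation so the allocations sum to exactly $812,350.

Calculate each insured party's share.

Orozco: $169,275; Petrov: $166,350; Delacroix: $303,400; Quinlan: $173,325

Guaranteed amounts: Petrov $166,350; Delacroix $303,400. Balance $342,600.
Balance split over remaining floor area 17,471: Orozco 169,270.40 → $169,275; Quinlan 173,329.60 → $173,325.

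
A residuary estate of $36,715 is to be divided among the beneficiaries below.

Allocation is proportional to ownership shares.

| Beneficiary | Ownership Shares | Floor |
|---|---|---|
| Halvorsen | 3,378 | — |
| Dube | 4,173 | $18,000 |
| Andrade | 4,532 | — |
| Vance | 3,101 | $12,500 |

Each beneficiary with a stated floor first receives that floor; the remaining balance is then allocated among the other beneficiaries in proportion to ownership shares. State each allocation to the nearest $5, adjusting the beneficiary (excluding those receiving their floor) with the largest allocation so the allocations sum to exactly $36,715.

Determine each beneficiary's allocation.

Fund the minimums — Dube $18,000; Vance $12,500. Balance $6,215.
Balance split over remaining ownership shares 7,910: Halvorsen 2,654.14 → $2,655; Andrade 3,560.86 → $3,560.

Halvorsen: $2,655; Dube: $18,000; Andrade: $3,560; Vance: $12,500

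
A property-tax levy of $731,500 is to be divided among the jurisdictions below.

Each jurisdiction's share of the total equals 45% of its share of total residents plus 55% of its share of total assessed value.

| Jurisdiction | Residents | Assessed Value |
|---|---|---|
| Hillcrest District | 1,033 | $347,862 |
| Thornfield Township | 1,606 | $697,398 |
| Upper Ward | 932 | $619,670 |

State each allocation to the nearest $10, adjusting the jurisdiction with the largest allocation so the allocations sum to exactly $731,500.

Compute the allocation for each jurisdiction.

Hillcrest District: $179,280 | Thornfield Township: $316,570 | Upper Ward: $235,650

Residents total 3,571; assessed value total 1,664,930.
Composite weights (45% residents + 55% assessed value): Hillcrest District 0.2451; Thornfield Township 0.4328; Upper Ward 0.3222.
Unrounded shares: Hillcrest District 179,281.74; Thornfield Township 316,565.17; Upper Ward 235,653.09.
After rounding ($10): Hillcrest District $179,280; Thornfield Township $316,570; Upper Ward $235,650. Sum = $731,500.
Rounded total matches; no reconciliation needed.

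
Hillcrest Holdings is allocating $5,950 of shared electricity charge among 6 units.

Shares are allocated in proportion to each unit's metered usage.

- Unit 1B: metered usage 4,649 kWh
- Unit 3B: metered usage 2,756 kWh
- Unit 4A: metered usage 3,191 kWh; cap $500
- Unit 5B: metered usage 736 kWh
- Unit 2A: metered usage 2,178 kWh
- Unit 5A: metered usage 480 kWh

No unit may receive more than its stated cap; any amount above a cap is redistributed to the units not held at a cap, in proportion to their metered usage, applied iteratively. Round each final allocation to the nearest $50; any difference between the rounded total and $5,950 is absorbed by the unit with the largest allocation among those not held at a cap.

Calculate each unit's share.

Combined metered usage = 13,990.
Unconstrained shares: Unit 1B 1,977.24; Unit 3B 1,172.14; Unit 4A 1,357.14; Unit 5B 313.02; Unit 2A 926.31; Unit 5A 204.15.
Cap binds for Unit 4A ($500); remaining pool $5,450 reallocated over remaining metered usage 10,799.
Remaining shares: Unit 1B 2,346.24 → $2,350; Unit 3B 1,390.89 → $1,400; Unit 5B 371.44 → $350; Unit 2A 1,099.19 → $1,100; Unit 5A 242.24 → $250.

Unit 1B: $2,350 · Unit 3B: $1,400 · Unit 4A: $500 · Unit 5B: $350 · Unit 2A: $1,100 · Unit 5A: $250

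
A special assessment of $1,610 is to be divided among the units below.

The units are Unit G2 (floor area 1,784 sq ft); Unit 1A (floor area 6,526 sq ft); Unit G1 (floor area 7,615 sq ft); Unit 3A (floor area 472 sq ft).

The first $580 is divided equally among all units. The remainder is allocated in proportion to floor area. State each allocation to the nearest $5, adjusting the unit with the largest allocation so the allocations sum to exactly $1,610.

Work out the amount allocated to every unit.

Unit G2: $255 · Unit 1A: $555 · Unit G1: $625 · Unit 3A: $175

Equal tier: $580 ÷ 4 = $145 apiece.
Remainder $1,030 by floor area (total 16,397): Unit G2 112.06 → $110; Unit 1A 409.94 → $410; Unit G1 478.35 → $480; Unit 3A 29.65 → $30.
Totals: Unit G2 $145 + $110 = $255; Unit 1A $145 + $410 = $555; Unit G1 $145 + $480 = $625; Unit 3A $145 + $30 = $175.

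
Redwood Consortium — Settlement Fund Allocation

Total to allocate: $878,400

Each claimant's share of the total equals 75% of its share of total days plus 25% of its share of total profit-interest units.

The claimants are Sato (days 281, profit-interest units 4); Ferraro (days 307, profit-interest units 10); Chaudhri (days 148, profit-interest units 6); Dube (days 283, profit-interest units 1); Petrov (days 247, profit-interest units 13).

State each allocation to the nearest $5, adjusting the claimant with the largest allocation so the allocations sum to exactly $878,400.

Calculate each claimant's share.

Totals — days 1,266, profit-interest units 34.
Combined weights (75% days + 25% profit-interest units): Sato 0.1959; Ferraro 0.2554; Chaudhri 0.1318; Dube 0.1750; Petrov 0.2419.
Pro-rata amounts: Sato 172,061.83; Ferraro 224,344.63; Chaudhri 115,769.05; Dube 153,726.12; Petrov 212,498.36.
Rounded to nearest $5: Sato $172,060; Ferraro $224,345; Chaudhri $115,770; Dube $153,725; Petrov $212,500. Sum = $878,400.
Sum already equals the total — no adjustment.

Sato: $172,060; Ferraro: $224,345; Chaudhri: $115,770; Dube: $153,725; Petrov: $212,500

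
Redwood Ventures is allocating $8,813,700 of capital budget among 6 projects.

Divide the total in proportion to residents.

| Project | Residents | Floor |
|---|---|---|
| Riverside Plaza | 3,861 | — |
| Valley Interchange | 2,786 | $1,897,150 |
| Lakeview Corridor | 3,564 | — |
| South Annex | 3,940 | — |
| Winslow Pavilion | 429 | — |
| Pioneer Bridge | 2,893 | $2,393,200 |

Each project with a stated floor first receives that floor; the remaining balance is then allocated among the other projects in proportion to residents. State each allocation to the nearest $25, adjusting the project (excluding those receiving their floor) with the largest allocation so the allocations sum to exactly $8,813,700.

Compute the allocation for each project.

Guaranteed amounts: Valley Interchange $1,897,150; Pioneer Bridge $2,393,200. Remaining pool $4,523,350.
Remaining pool split over remaining residents 11,794: Riverside Plaza 1,480,808.41 → $1,480,800; Lakeview Corridor 1,366,900.07 → $1,366,900; South Annex 1,511,107.26 → $1,511,100; Winslow Pavilion 164,534.27 → $164,525.
Rounding difference +$25 applied to South Annex → $1,511,125.

Riverside Plaza: $1,480,800 | Valley Interchange: $1,897,150 | Lakeview Corridor: $1,366,900 | South Annex: $1,511,125 | Winslow Pavilion: $164,525 | Pioneer Bridge: $2,393,200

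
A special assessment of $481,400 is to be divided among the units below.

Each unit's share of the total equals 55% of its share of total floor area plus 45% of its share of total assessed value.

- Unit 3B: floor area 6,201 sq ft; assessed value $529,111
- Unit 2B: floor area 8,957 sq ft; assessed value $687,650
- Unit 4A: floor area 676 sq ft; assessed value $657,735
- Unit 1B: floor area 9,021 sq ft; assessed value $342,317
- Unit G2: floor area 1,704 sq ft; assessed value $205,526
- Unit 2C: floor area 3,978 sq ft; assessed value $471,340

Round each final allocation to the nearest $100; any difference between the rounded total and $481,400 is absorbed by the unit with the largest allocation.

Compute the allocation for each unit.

Floor area total 30,537; assessed value total 2,893,679.
Composite weights (55% floor area + 45% assessed value): Unit 3B 0.1940; Unit 2B 0.2683; Unit 4A 0.1145; Unit 1B 0.2157; Unit G2 0.0627; Unit 2C 0.1449.
Pro-rata amounts: Unit 3B 93,376.49; Unit 2B 129,141.02; Unit 4A 55,101.37; Unit 1B 103,843.21; Unit G2 30,160.80; Unit 2C 69,777.12.
At nearest $100: Unit 3B $93,400; Unit 2B $129,100; Unit 4A $55,100; Unit 1B $103,800; Unit G2 $30,200; Unit 2C $69,800. Sum = $481,400.
No rounding difference to absorb.

Unit 3B: $93,400 | Unit 2B: $129,100 | Unit 4A: $55,100 | Unit 1B: $103,800 | Unit G2: $30,200 | Unit 2C: $69,800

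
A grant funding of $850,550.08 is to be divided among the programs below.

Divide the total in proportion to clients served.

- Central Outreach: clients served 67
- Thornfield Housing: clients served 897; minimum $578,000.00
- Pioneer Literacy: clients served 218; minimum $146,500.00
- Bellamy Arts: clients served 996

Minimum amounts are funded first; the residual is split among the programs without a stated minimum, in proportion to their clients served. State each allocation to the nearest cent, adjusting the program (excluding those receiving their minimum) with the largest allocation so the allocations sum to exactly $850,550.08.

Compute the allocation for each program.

Central Outreach: $7,944.83 | Thornfield Housing: $578,000.00 | Pioneer Literacy: $146,500.00 | Bellamy Arts: $118,105.25

Fund the minimums — Thornfield Housing $578,000.00; Pioneer Literacy $146,500.00. Remaining pool $126,050.08.
Remaining pool split over remaining clients served 1,063: Central Outreach 7,944.8310 → $7,944.83; Bellamy Arts 118,105.2490 → $118,105.25.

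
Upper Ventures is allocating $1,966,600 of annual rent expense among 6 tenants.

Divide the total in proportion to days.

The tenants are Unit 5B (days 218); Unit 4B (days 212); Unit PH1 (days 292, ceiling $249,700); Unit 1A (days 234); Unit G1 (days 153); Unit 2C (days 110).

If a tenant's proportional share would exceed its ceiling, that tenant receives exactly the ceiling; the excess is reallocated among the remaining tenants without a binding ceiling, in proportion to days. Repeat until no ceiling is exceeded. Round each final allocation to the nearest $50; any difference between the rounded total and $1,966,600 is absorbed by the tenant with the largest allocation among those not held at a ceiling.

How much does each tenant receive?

Combined days = 1,219.
Proportional shares (ignoring caps): Unit 5B 351,697.13; Unit 4B 342,017.39; Unit PH1 471,080.56; Unit 1A 377,509.76; Unit G1 246,833.31; Unit 2C 177,461.85.
Held at cap: Unit PH1 ($249,700); remaining pool $1,716,900 reallocated over remaining days 927.
Remaining shares: Unit 5B 403,758.58 → $403,750; Unit 4B 392,645.95 → $392,650; Unit 1A 433,392.23 → $433,400; Unit G1 283,371.84 → $283,350; Unit 2C 203,731.39 → $203,750.

Unit 5B: $403,750; Unit 4B: $392,650; Unit PH1: $249,700; Unit 1A: $433,400; Unit G1: $283,350; Unit 2C: $203,750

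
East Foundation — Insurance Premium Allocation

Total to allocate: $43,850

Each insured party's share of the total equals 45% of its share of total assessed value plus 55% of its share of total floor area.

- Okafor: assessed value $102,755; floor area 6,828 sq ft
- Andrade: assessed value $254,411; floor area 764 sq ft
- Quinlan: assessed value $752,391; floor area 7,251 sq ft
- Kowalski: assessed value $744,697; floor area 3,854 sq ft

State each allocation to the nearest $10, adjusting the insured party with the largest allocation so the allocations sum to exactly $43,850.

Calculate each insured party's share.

Assessed value total 1,854,254; floor area total 18,697.
Blended shares (45% assessed value + 55% floor area): Okafor 0.2258; Andrade 0.0842; Quinlan 0.3959; Kowalski 0.2941.
Pro-rata amounts: Okafor 9,901.02; Andrade 3,692.87; Quinlan 17,359.91; Kowalski 12,896.20.
After rounding ($10): Okafor $9,900; Andrade $3,690; Quinlan $17,360; Kowalski $12,900. Sum = $43,850.
Sum already equals the total — no adjustment.

Okafor: $9,900 | Andrade: $3,690 | Quinlan: $17,360 | Kowalski: $12,900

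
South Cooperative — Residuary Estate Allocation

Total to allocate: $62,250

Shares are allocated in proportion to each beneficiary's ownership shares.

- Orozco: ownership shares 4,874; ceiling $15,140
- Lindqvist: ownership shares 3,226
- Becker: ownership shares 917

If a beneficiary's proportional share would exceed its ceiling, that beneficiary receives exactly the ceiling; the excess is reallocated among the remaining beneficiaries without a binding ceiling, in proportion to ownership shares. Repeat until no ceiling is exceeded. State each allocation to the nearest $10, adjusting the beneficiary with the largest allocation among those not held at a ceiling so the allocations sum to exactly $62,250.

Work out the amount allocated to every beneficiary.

Orozco: $15,140 · Lindqvist: $36,680 · Becker: $10,430

Combined ownership shares = 9,017.
Pro-rata shares before constraints: Orozco 33,648.28; Lindqvist 22,271.10; Becker 6,330.63.
Cap binds for Orozco ($15,140); residual $47,110 reallocated over remaining ownership shares 4,143.
Redistributed shares: Lindqvist 36,682.80 → $36,680; Becker 10,427.20 → $10,430.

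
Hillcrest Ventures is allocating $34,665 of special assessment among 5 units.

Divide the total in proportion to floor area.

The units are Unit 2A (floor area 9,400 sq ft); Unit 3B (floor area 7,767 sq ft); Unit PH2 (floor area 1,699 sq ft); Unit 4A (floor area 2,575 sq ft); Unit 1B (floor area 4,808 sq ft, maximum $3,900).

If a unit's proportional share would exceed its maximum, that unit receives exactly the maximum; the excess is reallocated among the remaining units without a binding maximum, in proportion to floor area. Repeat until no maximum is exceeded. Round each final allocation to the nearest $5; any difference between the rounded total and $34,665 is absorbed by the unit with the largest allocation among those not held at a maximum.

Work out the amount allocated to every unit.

Combined floor area = 26,249.
Unconstrained shares: Unit 2A 12,413.84; Unit 3B 10,257.27; Unit PH2 2,243.74; Unit 4A 3,400.60; Unit 1B 6,349.55.
Capped: Unit 1B ($3,900); remaining pool $30,765 reallocated over remaining floor area 21,441.
Redistributed shares: Unit 2A 13,487.76 → $13,490; Unit 3B 11,144.62 → $11,145; Unit PH2 2,437.84 → $2,440; Unit 4A 3,694.78 → $3,695.
Rounding difference −$5 applied to Unit 2A → $13,485.

Unit 2A: $13,485; Unit 3B: $11,145; Unit PH2: $2,440; Unit 4A: $3,695; Unit 1B: $3,900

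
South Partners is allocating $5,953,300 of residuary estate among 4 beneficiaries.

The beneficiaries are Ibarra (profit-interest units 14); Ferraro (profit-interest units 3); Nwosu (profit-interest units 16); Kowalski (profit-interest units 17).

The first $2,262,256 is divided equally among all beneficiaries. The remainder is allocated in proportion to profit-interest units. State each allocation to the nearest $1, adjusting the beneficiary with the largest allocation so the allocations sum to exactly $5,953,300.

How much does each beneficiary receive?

Equal tier: $2,262,256 ÷ 4 = $565,564 apiece.
Remainder $3,691,044 by profit-interest units (total 50): Ibarra 1,033,492.32 → $1,033,492; Ferraro 221,462.64 → $221,463; Nwosu 1,181,134.08 → $1,181,134; Kowalski 1,254,954.96 → $1,254,955.
Totals: Ibarra $565,564 + $1,033,492 = $1,599,056; Ferraro $565,564 + $221,463 = $787,027; Nwosu $565,564 + $1,181,134 = $1,746,698; Kowalski $565,564 + $1,254,955 = $1,820,519.

Ibarra: $1,599,056 | Ferraro: $787,027 | Nwosu: $1,746,698 | Kowalski: $1,820,519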